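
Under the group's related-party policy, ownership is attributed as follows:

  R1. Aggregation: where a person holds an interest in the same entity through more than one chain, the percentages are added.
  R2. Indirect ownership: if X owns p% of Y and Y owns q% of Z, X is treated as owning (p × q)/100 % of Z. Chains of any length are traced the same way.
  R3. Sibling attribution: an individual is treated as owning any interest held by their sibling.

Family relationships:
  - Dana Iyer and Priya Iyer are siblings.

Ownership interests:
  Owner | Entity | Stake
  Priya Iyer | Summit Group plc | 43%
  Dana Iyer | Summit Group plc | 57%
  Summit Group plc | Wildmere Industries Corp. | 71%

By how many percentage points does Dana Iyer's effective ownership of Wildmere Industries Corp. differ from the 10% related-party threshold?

By sibling attribution (R3), Dana Iyer is treated as also owning Priya Iyer's interest in Summit Group plc, giving 57% + 43% = 100%.
Chain via Summit Group plc (R2): 100% × 71% = 71% of Wildmere Industries Corp.
71% exceeds the 10% threshold by 61 percentage points.

61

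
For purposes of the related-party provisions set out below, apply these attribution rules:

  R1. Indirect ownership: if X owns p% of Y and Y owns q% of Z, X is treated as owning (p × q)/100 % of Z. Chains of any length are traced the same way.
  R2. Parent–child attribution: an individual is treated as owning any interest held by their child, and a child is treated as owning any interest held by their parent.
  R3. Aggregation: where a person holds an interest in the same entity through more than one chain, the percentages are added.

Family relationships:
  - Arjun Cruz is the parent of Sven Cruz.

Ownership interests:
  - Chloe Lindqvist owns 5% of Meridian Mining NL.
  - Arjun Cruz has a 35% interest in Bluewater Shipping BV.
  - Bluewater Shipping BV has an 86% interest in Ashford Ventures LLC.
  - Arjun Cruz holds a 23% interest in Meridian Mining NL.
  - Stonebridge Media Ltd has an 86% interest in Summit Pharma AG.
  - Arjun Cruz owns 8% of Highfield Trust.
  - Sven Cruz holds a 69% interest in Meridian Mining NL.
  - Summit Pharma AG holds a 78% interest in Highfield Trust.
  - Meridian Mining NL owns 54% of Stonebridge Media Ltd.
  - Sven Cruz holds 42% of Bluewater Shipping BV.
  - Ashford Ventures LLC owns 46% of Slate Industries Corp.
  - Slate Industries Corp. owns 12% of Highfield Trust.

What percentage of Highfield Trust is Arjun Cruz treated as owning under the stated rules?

By parent–child attribution (R2), Arjun Cruz is treated as also owning Sven Cruz's interest in Meridian Mining NL, giving 23% + 69% = 92%.
By parent–child attribution (R2), Arjun Cruz is treated as also owning Sven Cruz's interest in Bluewater Shipping BV, giving 35% + 42% = 77%.
Chain via Meridian Mining NL → Stonebridge Media Ltd → Summit Pharma AG (R1): 92% × 54% × 86% × 78% = 33.325344% of Highfield Trust.
Chain via Bluewater Shipping BV → Ashford Ventures LLC → Slate Industries Corp. (R1): 77% × 86% × 46% × 12% = 3.655344% of Highfield Trust.
Direct interest in Highfield Trust: 8%.
Aggregating (R3): 33.325344% + 3.655344% + 8% = 44.980688%.

44.980688%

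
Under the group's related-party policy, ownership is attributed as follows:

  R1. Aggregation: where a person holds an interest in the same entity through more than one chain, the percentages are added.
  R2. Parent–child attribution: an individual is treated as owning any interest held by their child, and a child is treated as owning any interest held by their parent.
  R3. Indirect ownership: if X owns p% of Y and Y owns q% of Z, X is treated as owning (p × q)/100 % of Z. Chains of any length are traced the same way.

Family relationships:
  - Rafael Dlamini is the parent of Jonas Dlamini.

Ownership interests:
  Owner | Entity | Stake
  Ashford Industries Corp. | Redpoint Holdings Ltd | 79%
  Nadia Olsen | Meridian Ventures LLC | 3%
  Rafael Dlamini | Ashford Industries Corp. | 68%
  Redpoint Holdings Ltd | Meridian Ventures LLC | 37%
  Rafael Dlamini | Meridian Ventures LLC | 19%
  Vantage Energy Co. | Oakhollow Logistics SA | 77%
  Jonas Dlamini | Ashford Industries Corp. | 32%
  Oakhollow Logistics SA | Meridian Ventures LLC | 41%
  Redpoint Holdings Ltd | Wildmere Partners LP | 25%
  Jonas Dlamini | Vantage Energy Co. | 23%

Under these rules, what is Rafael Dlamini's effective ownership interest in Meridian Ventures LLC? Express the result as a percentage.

By parent–child attribution (R2), Rafael Dlamini is treated as also owning Jonas Dlamini's interest in Ashford Industries Corp, giving 68% + 32% = 100%.
By parent–child attribution (R2), Rafael Dlamini is treated as owning Jonas Dlamini's 23% interest in Vantage Energy Co.
Chain via Ashford Industries Corp. → Redpoint Holdings Ltd (R3): 100% × 79% × 37% = 29.23% of Meridian Ventures LLC.
Direct interest in Meridian Ventures LLC: 19%.
Chain via Vantage Energy Co. → Oakhollow Logistics SA (R3): 23% × 77% × 41% = 7.2611% of Meridian Ventures LLC.
Aggregating (R1): 29.23% + 19% + 7.2611% = 55.4911%.

55.4911%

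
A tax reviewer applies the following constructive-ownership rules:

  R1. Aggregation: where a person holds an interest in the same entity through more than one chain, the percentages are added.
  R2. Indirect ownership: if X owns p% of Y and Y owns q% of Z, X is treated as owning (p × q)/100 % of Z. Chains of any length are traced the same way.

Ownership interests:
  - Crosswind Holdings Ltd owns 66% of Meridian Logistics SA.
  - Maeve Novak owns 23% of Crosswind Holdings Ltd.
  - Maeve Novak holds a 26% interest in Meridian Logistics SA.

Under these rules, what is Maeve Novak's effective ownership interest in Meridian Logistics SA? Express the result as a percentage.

Chain via Crosswind Holdings Ltd (R2): 23% × 66% = 15.18% of Meridian Logistics SA.
Direct interest in Meridian Logistics SA: 26%.
Aggregating (R1): 15.18% + 26% = 41.18%.

41.18%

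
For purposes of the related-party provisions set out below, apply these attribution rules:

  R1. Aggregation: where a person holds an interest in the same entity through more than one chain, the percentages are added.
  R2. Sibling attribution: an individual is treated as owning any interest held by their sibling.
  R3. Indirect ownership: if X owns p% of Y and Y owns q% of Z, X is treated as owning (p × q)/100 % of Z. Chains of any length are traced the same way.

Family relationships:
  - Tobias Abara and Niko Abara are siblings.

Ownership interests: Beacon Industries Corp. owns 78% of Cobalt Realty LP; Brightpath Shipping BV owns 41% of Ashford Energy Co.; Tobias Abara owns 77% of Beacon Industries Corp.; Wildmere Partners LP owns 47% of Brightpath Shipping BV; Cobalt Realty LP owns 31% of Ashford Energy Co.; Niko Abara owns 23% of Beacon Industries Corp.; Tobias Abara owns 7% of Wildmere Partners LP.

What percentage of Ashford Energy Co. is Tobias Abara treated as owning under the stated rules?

By sibling attribution (R2), Tobias Abara is treated as also owning Niko Abara's interest in Beacon Industries Corp, giving 77% + 23% = 100%.
Chain via Beacon Industries Corp. → Cobalt Realty LP (R3): 100% × 78% × 31% = 24.18% of Ashford Energy Co.
Chain via Wildmere Partners LP → Brightpath Shipping BV (R3): 7% × 47% × 41% = 1.3489% of Ashford Energy Co.
Aggregating (R1): 24.18% + 1.3489% = 25.5289%.

25.5289%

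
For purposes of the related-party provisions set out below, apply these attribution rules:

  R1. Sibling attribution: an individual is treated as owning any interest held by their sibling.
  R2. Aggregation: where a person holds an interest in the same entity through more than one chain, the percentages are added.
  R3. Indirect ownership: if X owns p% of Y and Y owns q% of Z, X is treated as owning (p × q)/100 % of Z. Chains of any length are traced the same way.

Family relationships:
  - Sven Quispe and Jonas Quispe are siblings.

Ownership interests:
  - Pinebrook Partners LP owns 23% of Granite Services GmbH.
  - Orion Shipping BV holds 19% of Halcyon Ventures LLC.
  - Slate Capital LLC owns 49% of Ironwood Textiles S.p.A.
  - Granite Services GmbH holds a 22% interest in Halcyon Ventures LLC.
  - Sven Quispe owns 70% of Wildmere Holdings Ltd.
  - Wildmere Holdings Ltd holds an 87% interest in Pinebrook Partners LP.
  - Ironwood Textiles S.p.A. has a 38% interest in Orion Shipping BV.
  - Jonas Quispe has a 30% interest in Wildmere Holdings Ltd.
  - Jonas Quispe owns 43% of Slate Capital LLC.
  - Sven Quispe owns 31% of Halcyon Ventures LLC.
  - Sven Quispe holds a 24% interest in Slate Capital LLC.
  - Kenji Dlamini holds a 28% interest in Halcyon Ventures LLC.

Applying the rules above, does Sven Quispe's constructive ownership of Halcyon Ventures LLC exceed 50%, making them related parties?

No

By sibling attribution (R1), Sven Quispe is treated as also owning Jonas Quispe's interest in Slate Capital LLC, giving 24% + 43% = 67%.
By sibling attribution (R1), Sven Quispe is treated as also owning Jonas Quispe's interest in Wildmere Holdings Ltd, giving 70% + 30% = 100%.
Chain via Slate Capital LLC → Ironwood Textiles S.p.A. → Orion Shipping BV (R3): 67% × 49% × 38% × 19% = 2.370326% of Halcyon Ventures LLC.
Chain via Wildmere Holdings Ltd → Pinebrook Partners LP → Granite Services GmbH (R3): 100% × 87% × 23% × 22% = 4.4022% of Halcyon Ventures LLC.
Direct interest in Halcyon Ventures LLC: 31%.
Aggregating (R2): 2.370326% + 4.4022% + 31% = 37.772526%.
37.772526% does not exceed the 50% threshold, so Sven is not a related party to Halcyon Ventures LLC.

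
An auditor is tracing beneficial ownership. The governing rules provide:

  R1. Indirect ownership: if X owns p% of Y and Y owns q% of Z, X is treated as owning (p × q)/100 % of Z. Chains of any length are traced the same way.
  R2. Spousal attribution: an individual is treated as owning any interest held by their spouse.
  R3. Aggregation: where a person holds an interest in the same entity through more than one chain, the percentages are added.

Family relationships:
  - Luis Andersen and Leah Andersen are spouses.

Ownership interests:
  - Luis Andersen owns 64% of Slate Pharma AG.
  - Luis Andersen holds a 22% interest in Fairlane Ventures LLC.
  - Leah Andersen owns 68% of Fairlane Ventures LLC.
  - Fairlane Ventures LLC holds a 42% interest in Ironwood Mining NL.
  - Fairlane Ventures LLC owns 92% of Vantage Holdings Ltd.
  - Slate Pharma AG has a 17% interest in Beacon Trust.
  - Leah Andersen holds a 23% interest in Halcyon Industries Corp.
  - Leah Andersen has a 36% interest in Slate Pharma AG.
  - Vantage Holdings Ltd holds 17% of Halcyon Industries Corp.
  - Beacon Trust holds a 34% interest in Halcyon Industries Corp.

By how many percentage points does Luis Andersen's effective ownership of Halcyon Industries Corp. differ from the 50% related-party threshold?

By spousal attribution (R2), Luis Andersen is treated as also owning Leah Andersen's interest in Slate Pharma AG, giving 64% + 36% = 100%.
By spousal attribution (R2), Luis Andersen is treated as also owning Leah Andersen's interest in Fairlane Ventures LLC, giving 22% + 68% = 90%.
By spousal attribution (R2), Luis Andersen is treated as owning Leah Andersen's 23% interest in Halcyon Industries Corp.
Chain via Slate Pharma AG → Beacon Trust (R1): 100% × 17% × 34% = 5.78% of Halcyon Industries Corp.
Chain via Fairlane Ventures LLC → Vantage Holdings Ltd (R1): 90% × 92% × 17% = 14.076% of Halcyon Industries Corp.
Direct interest in Halcyon Industries Corp: 23%.
Aggregating (R3): 5.78% + 14.076% + 23% = 42.856%.
42.856% falls short of the 50% threshold by 7.144 percentage points.

7.144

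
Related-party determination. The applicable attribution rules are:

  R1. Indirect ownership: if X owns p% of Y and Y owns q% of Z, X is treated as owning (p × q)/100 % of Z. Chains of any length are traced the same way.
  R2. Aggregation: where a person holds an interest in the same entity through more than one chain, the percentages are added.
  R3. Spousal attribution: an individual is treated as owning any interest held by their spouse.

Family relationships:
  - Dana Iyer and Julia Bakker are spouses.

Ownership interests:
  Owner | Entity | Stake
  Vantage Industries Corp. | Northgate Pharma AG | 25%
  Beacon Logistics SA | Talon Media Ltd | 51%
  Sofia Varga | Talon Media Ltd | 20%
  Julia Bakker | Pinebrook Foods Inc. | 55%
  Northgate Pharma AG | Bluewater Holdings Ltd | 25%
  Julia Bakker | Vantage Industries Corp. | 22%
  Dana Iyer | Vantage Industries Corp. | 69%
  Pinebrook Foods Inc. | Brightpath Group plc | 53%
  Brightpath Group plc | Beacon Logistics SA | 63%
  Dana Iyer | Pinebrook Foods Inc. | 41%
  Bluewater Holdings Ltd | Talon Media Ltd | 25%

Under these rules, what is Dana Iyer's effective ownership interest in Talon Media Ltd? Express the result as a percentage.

By spousal attribution (R3), Dana Iyer is treated as also owning Julia Bakker's interest in Pinebrook Foods Inc, giving 41% + 55% = 96%.
By spousal attribution (R3), Dana Iyer is treated as also owning Julia Bakker's interest in Vantage Industries Corp, giving 69% + 22% = 91%.
Chain via Pinebrook Foods Inc. → Brightpath Group plc → Beacon Logistics SA (R1): 96% × 53% × 63% × 51% = 16.347744% of Talon Media Ltd.
Chain via Vantage Industries Corp. → Northgate Pharma AG → Bluewater Holdings Ltd (R1): 91% × 25% × 25% × 25% = 1.421875% of Talon Media Ltd.
Aggregating (R2): 16.347744% + 1.421875% = 17.769619%.

17.769619%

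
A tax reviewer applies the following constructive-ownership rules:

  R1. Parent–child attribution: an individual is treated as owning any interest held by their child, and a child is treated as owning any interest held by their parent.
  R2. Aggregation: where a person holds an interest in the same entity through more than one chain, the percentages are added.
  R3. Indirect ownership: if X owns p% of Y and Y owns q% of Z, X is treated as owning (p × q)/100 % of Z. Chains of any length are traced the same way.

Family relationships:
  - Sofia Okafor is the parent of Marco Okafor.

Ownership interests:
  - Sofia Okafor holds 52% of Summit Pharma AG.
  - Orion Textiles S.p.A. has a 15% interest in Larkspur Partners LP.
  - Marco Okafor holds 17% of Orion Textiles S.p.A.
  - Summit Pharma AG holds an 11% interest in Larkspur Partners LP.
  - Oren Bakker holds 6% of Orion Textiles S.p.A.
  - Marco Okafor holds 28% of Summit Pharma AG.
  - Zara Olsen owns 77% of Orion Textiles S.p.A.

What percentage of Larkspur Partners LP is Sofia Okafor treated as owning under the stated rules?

11.35%

By parent–child attribution (R1), Sofia Okafor is treated as also owning Marco Okafor's interest in Summit Pharma AG, giving 52% + 28% = 80%.
By parent–child attribution (R1), Sofia Okafor is treated as owning Marco Okafor's 17% interest in Orion Textiles S.p.A.
Chain via Summit Pharma AG (R3): 80% × 11% = 8.8% of Larkspur Partners LP.
Chain via Orion Textiles S.p.A. (R3): 17% × 15% = 2.55% of Larkspur Partners LP.
Aggregating (R2): 8.8% + 2.55% = 11.35%.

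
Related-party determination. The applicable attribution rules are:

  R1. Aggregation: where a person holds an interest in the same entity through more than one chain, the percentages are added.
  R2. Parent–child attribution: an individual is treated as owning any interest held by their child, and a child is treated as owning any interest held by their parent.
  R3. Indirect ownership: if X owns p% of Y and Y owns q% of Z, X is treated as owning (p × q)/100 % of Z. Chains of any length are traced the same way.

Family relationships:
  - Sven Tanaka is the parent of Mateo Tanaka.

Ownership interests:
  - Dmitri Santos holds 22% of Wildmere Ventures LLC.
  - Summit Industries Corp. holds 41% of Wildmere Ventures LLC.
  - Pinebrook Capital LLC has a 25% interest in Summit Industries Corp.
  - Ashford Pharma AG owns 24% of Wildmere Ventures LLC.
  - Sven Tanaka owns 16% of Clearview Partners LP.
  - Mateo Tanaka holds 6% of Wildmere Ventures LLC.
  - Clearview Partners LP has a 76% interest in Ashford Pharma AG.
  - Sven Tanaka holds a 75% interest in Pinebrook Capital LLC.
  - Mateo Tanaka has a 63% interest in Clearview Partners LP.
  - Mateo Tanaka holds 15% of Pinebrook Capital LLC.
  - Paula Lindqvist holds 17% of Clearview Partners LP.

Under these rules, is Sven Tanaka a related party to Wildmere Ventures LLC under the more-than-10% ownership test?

By parent–child attribution (R2), Sven Tanaka is treated as also owning Mateo Tanaka's interest in Pinebrook Capital LLC, giving 75% + 15% = 90%.
By parent–child attribution (R2), Sven Tanaka is treated as also owning Mateo Tanaka's interest in Clearview Partners LP, giving 16% + 63% = 79%.
By parent–child attribution (R2), Sven Tanaka is treated as owning Mateo Tanaka's 6% interest in Wildmere Ventures LLC.
Chain via Pinebrook Capital LLC → Summit Industries Corp. (R3): 90% × 25% × 41% = 9.225% of Wildmere Ventures LLC.
Chain via Clearview Partners LP → Ashford Pharma AG (R3): 79% × 76% × 24% = 14.4096% of Wildmere Ventures LLC.
Direct interest in Wildmere Ventures LLC: 6%.
Aggregating (R1): 9.225% + 14.4096% + 6% = 29.6346%.
29.6346% exceeds the 10% threshold, so Sven is a related party to Wildmere Ventures LLC.

Yes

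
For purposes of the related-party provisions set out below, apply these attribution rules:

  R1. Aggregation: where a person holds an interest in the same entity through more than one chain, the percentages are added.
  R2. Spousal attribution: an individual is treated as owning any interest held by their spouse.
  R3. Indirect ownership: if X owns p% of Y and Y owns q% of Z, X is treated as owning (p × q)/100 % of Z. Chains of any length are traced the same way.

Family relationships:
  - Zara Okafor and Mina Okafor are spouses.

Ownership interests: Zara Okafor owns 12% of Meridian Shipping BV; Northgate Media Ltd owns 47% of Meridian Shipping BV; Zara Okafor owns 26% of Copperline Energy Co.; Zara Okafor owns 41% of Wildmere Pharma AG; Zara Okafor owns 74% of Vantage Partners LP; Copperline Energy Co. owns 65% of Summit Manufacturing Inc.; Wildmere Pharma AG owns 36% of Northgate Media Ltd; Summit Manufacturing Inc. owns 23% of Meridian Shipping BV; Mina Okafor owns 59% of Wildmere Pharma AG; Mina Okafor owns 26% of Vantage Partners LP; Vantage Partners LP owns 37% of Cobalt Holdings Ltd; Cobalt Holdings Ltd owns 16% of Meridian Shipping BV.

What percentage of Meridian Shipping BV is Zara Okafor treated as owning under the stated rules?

38.727%

By spousal attribution (R2), Zara Okafor is treated as also owning Mina Okafor's interest in Wildmere Pharma AG, giving 41% + 59% = 100%.
By spousal attribution (R2), Zara Okafor is treated as also owning Mina Okafor's interest in Vantage Partners LP, giving 74% + 26% = 100%.
Chain via Wildmere Pharma AG → Northgate Media Ltd (R3): 100% × 36% × 47% = 16.92% of Meridian Shipping BV.
Chain via Copperline Energy Co. → Summit Manufacturing Inc. (R3): 26% × 65% × 23% = 3.887% of Meridian Shipping BV.
Chain via Vantage Partners LP → Cobalt Holdings Ltd (R3): 100% × 37% × 16% = 5.92% of Meridian Shipping BV.
Direct interest in Meridian Shipping BV: 12%.
Aggregating (R1): 16.92% + 3.887% + 5.92% + 12% = 38.727%.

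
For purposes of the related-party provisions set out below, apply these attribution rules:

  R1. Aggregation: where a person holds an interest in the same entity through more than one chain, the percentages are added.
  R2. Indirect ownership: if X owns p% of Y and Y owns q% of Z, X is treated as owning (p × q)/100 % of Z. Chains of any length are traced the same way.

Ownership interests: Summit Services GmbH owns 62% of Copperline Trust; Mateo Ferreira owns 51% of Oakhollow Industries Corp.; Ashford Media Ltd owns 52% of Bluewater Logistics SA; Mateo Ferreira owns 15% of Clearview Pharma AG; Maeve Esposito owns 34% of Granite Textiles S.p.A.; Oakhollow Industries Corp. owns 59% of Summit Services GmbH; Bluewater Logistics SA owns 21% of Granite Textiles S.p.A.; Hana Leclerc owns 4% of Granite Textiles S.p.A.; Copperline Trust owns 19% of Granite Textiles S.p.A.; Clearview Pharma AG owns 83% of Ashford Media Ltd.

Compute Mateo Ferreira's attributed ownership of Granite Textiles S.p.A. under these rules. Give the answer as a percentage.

4.904142%

Chain via Oakhollow Industries Corp. → Summit Services GmbH → Copperline Trust (R2): 51% × 59% × 62% × 19% = 3.544602% of Granite Textiles S.p.A.
Chain via Clearview Pharma AG → Ashford Media Ltd → Bluewater Logistics SA (R2): 15% × 83% × 52% × 21% = 1.35954% of Granite Textiles S.p.A.
Aggregating (R1): 3.544602% + 1.35954% = 4.904142%.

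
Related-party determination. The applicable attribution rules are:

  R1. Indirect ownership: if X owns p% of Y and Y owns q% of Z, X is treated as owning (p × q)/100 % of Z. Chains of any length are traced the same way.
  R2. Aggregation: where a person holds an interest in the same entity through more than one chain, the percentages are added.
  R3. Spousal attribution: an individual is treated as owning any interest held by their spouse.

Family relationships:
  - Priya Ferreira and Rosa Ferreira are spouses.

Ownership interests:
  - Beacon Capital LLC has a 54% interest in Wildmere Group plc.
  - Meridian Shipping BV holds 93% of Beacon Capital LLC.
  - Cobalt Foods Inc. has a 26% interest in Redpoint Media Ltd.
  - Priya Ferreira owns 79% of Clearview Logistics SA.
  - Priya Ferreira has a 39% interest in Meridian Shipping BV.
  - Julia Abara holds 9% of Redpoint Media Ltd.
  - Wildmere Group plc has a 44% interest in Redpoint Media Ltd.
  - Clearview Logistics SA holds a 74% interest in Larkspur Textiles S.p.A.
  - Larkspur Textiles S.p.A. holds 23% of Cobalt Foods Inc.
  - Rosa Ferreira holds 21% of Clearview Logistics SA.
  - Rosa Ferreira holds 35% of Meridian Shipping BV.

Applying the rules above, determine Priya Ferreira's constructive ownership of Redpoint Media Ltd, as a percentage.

By spousal attribution (R3), Priya Ferreira is treated as also owning Rosa Ferreira's interest in Meridian Shipping BV, giving 39% + 35% = 74%.
By spousal attribution (R3), Priya Ferreira is treated as also owning Rosa Ferreira's interest in Clearview Logistics SA, giving 79% + 21% = 100%.
Chain via Meridian Shipping BV → Beacon Capital LLC → Wildmere Group plc (R1): 74% × 93% × 54% × 44% = 16.351632% of Redpoint Media Ltd.
Chain via Clearview Logistics SA → Larkspur Textiles S.p.A. → Cobalt Foods Inc. (R1): 100% × 74% × 23% × 26% = 4.4252% of Redpoint Media Ltd.
Aggregating (R2): 16.351632% + 4.4252% = 20.776832%.

20.776832%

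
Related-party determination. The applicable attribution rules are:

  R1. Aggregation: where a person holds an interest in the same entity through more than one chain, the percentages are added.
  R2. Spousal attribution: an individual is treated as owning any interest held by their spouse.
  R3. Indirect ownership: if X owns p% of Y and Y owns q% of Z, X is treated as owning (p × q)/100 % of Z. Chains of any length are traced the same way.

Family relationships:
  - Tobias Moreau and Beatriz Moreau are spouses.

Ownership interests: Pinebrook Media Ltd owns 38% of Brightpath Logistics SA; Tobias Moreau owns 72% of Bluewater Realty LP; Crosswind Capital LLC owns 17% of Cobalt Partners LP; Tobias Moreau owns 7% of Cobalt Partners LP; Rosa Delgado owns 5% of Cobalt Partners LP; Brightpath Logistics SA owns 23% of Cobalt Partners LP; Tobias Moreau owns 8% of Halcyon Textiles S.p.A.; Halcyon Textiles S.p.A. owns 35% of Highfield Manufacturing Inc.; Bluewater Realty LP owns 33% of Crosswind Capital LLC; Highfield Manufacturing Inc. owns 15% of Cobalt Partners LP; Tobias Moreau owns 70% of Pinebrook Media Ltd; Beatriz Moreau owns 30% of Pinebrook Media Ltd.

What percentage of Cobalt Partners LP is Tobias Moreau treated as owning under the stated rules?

20.1992%

By spousal attribution (R2), Tobias Moreau is treated as also owning Beatriz Moreau's interest in Pinebrook Media Ltd, giving 70% + 30% = 100%.
Chain via Pinebrook Media Ltd → Brightpath Logistics SA (R3): 100% × 38% × 23% = 8.74% of Cobalt Partners LP.
Chain via Bluewater Realty LP → Crosswind Capital LLC (R3): 72% × 33% × 17% = 4.0392% of Cobalt Partners LP.
Chain via Halcyon Textiles S.p.A. → Highfield Manufacturing Inc. (R3): 8% × 35% × 15% = 0.42% of Cobalt Partners LP.
Direct interest in Cobalt Partners LP: 7%.
Aggregating (R1): 8.74% + 4.0392% + 0.42% + 7% = 20.1992%.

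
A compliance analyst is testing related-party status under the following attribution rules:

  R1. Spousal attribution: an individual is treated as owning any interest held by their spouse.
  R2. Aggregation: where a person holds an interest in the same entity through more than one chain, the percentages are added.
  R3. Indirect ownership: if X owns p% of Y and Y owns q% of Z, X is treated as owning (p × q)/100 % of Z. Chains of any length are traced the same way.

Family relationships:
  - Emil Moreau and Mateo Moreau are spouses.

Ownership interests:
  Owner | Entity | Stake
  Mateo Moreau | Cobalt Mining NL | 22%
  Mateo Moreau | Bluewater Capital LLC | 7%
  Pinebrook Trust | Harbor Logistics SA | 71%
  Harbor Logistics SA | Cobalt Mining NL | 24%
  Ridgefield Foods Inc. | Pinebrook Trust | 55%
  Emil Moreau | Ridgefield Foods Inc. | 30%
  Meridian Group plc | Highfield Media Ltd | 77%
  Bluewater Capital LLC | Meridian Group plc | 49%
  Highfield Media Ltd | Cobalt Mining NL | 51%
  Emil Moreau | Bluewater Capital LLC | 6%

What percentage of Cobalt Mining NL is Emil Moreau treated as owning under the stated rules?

By spousal attribution (R1), Emil Moreau is treated as also owning Mateo Moreau's interest in Bluewater Capital LLC, giving 6% + 7% = 13%.
By spousal attribution (R1), Emil Moreau is treated as owning Mateo Moreau's 22% interest in Cobalt Mining NL.
Chain via Ridgefield Foods Inc. → Pinebrook Trust → Harbor Logistics SA (R3): 30% × 55% × 71% × 24% = 2.8116% of Cobalt Mining NL.
Chain via Bluewater Capital LLC → Meridian Group plc → Highfield Media Ltd (R3): 13% × 49% × 77% × 51% = 2.501499% of Cobalt Mining NL.
Direct interest in Cobalt Mining NL: 22%.
Aggregating (R2): 2.8116% + 2.501499% + 22% = 27.313099%.

27.313099%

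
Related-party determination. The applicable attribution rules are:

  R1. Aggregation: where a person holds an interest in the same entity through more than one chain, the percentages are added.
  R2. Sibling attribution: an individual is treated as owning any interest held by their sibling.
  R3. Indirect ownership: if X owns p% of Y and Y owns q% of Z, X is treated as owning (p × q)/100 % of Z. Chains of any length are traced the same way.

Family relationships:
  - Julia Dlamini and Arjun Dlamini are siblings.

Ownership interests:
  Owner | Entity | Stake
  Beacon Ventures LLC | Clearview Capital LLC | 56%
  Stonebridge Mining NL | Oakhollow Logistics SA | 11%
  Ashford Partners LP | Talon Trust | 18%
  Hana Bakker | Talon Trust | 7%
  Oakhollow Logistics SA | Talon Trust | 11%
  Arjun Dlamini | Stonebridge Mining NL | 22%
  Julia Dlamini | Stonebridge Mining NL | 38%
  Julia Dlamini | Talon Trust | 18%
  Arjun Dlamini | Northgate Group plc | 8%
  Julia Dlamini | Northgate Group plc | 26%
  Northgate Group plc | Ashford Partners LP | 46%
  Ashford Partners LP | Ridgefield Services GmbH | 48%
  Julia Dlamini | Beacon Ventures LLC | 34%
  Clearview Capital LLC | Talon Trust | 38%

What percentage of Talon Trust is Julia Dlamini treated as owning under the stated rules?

28.7764%

By sibling attribution (R2), Julia Dlamini is treated as also owning Arjun Dlamini's interest in Stonebridge Mining NL, giving 38% + 22% = 60%.
By sibling attribution (R2), Julia Dlamini is treated as also owning Arjun Dlamini's interest in Northgate Group plc, giving 26% + 8% = 34%.
Chain via Stonebridge Mining NL → Oakhollow Logistics SA (R3): 60% × 11% × 11% = 0.726% of Talon Trust.
Chain via Northgate Group plc → Ashford Partners LP (R3): 34% × 46% × 18% = 2.8152% of Talon Trust.
Chain via Beacon Ventures LLC → Clearview Capital LLC (R3): 34% × 56% × 38% = 7.2352% of Talon Trust.
Direct interest in Talon Trust: 18%.
Aggregating (R1): 0.726% + 2.8152% + 7.2352% + 18% = 28.7764%.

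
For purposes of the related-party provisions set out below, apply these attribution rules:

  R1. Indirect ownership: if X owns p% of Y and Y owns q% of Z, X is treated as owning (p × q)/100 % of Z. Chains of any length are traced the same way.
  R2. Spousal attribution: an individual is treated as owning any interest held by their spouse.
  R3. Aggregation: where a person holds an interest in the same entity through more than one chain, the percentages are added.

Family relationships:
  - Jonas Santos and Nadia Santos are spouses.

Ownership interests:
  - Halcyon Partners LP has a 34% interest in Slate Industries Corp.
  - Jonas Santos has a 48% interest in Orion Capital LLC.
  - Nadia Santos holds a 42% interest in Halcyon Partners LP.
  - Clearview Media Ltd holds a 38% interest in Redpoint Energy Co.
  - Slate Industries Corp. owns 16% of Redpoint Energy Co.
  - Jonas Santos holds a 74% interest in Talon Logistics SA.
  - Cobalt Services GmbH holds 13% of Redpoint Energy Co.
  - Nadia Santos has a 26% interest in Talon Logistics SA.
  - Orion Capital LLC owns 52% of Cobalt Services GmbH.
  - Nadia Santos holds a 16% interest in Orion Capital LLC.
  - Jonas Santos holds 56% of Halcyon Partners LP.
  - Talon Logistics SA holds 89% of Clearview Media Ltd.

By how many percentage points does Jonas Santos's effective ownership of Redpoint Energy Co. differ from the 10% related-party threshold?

33.4776

By spousal attribution (R2), Jonas Santos is treated as also owning Nadia Santos's interest in Talon Logistics SA, giving 74% + 26% = 100%.
By spousal attribution (R2), Jonas Santos is treated as also owning Nadia Santos's interest in Halcyon Partners LP, giving 56% + 42% = 98%.
By spousal attribution (R2), Jonas Santos is treated as also owning Nadia Santos's interest in Orion Capital LLC, giving 48% + 16% = 64%.
Chain via Talon Logistics SA → Clearview Media Ltd (R1): 100% × 89% × 38% = 33.82% of Redpoint Energy Co.
Chain via Halcyon Partners LP → Slate Industries Corp. (R1): 98% × 34% × 16% = 5.3312% of Redpoint Energy Co.
Chain via Orion Capital LLC → Cobalt Services GmbH (R1): 64% × 52% × 13% = 4.3264% of Redpoint Energy Co.
Aggregating (R3): 33.82% + 5.3312% + 4.3264% = 43.4776%.
43.4776% exceeds the 10% threshold by 33.4776 percentage points.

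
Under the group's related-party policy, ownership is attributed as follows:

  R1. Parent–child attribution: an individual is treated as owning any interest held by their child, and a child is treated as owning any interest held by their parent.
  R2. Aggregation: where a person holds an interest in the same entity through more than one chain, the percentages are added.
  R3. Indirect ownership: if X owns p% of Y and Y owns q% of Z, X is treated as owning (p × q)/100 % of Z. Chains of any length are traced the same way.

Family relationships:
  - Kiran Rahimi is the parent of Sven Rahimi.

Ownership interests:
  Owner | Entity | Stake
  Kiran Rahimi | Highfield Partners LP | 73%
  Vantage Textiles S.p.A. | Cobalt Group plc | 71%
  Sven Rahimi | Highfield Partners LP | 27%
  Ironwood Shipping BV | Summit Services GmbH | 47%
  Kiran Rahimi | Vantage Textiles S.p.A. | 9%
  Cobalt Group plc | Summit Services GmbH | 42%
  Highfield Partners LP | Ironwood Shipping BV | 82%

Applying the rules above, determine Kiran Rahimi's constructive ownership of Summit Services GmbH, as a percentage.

By parent–child attribution (R1), Kiran Rahimi is treated as also owning Sven Rahimi's interest in Highfield Partners LP, giving 73% + 27% = 100%.
Chain via Vantage Textiles S.p.A. → Cobalt Group plc (R3): 9% × 71% × 42% = 2.6838% of Summit Services GmbH.
Chain via Highfield Partners LP → Ironwood Shipping BV (R3): 100% × 82% × 47% = 38.54% of Summit Services GmbH.
Aggregating (R2): 2.6838% + 38.54% = 41.2238%.

41.2238%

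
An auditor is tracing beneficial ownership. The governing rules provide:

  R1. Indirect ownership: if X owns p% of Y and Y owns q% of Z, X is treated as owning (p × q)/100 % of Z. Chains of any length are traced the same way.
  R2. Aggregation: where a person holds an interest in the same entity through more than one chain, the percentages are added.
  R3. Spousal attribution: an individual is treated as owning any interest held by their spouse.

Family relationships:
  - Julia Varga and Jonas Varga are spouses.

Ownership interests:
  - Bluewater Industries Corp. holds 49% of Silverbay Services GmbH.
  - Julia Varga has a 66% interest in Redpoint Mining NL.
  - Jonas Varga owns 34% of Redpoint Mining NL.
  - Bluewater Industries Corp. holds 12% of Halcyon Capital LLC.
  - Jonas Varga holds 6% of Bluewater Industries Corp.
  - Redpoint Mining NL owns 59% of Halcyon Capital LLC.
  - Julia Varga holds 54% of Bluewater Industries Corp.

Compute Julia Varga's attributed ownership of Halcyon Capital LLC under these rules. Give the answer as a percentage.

By spousal attribution (R3), Julia Varga is treated as also owning Jonas Varga's interest in Redpoint Mining NL, giving 66% + 34% = 100%.
By spousal attribution (R3), Julia Varga is treated as also owning Jonas Varga's interest in Bluewater Industries Corp, giving 54% + 6% = 60%.
Chain via Redpoint Mining NL (R1): 100% × 59% = 59% of Halcyon Capital LLC.
Chain via Bluewater Industries Corp. (R1): 60% × 12% = 7.2% of Halcyon Capital LLC.
Aggregating (R2): 59% + 7.2% = 66.2%.

66.2%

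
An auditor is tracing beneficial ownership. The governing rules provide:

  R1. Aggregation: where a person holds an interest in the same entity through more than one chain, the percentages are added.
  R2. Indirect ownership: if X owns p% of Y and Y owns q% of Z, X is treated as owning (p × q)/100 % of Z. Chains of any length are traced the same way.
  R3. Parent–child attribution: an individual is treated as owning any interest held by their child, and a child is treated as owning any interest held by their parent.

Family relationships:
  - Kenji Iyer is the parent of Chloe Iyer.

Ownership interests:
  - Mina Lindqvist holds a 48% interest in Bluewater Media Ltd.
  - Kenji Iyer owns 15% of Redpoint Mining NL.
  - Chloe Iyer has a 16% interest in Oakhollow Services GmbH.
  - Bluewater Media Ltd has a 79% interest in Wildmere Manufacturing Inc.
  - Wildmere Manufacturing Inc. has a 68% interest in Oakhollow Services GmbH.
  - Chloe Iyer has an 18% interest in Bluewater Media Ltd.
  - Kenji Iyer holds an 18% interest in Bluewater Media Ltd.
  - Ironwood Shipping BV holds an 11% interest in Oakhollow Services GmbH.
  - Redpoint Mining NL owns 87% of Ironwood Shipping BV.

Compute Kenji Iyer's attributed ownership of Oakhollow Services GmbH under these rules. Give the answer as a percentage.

By parent–child attribution (R3), Kenji Iyer is treated as also owning Chloe Iyer's interest in Bluewater Media Ltd, giving 18% + 18% = 36%.
By parent–child attribution (R3), Kenji Iyer is treated as owning Chloe Iyer's 16% interest in Oakhollow Services GmbH.
Chain via Redpoint Mining NL → Ironwood Shipping BV (R2): 15% × 87% × 11% = 1.4355% of Oakhollow Services GmbH.
Chain via Bluewater Media Ltd → Wildmere Manufacturing Inc. (R2): 36% × 79% × 68% = 19.3392% of Oakhollow Services GmbH.
Direct interest in Oakhollow Services GmbH: 16%.
Aggregating (R1): 1.4355% + 19.3392% + 16% = 36.7747%.

36.7747%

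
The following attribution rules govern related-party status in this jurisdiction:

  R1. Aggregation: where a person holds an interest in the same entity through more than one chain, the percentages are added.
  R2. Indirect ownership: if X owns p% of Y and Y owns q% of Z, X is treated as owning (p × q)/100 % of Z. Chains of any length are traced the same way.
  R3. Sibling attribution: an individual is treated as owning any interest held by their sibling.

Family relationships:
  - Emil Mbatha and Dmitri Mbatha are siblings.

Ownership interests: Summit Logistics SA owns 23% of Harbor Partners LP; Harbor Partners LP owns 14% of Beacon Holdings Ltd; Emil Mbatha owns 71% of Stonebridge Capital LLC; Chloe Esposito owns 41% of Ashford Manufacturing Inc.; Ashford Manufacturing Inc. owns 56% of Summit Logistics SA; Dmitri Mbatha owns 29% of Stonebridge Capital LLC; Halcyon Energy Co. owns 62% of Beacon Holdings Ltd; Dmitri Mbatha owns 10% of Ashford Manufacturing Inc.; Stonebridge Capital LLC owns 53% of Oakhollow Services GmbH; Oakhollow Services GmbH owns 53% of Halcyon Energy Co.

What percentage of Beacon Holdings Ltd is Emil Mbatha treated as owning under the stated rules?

By sibling attribution (R3), Emil Mbatha is treated as also owning Dmitri Mbatha's interest in Stonebridge Capital LLC, giving 71% + 29% = 100%.
By sibling attribution (R3), Emil Mbatha is treated as owning Dmitri Mbatha's 10% interest in Ashford Manufacturing Inc.
Chain via Stonebridge Capital LLC → Oakhollow Services GmbH → Halcyon Energy Co. (R2): 100% × 53% × 53% × 62% = 17.4158% of Beacon Holdings Ltd.
Chain via Ashford Manufacturing Inc. → Summit Logistics SA → Harbor Partners LP (R2): 10% × 56% × 23% × 14% = 0.18032% of Beacon Holdings Ltd.
Aggregating (R1): 17.4158% + 0.18032% = 17.59612%.

17.59612%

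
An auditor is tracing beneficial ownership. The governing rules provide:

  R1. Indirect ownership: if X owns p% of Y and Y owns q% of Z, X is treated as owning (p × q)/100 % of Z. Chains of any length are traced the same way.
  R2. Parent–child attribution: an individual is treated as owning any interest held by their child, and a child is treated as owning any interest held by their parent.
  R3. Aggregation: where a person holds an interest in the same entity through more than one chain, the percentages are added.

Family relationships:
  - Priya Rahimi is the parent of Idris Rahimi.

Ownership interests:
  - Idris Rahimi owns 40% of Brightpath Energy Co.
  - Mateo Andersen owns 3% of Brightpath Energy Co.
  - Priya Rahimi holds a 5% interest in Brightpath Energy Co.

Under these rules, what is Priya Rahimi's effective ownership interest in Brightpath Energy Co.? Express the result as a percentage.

By parent–child attribution (R2), Priya Rahimi is treated as also owning Idris Rahimi's interest in Brightpath Energy Co, giving 5% + 40% = 45%.
Direct interest in Brightpath Energy Co: 45%.

45%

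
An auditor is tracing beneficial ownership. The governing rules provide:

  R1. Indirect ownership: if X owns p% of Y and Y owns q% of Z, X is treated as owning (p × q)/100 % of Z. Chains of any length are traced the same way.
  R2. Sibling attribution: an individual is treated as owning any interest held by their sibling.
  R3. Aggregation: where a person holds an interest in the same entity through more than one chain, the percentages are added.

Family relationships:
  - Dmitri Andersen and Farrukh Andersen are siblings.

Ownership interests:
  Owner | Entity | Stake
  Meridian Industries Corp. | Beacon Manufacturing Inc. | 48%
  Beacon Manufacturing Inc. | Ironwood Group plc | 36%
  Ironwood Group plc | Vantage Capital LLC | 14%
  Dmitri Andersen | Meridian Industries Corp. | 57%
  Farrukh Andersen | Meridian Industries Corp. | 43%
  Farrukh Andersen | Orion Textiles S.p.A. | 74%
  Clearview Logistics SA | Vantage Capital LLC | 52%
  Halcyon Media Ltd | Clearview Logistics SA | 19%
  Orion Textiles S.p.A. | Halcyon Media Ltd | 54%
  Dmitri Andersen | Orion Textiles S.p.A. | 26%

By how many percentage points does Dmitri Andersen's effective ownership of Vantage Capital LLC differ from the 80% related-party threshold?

By sibling attribution (R2), Dmitri Andersen is treated as also owning Farrukh Andersen's interest in Orion Textiles S.p.A, giving 26% + 74% = 100%.
By sibling attribution (R2), Dmitri Andersen is treated as also owning Farrukh Andersen's interest in Meridian Industries Corp, giving 57% + 43% = 100%.
Chain via Orion Textiles S.p.A. → Halcyon Media Ltd → Clearview Logistics SA (R1): 100% × 54% × 19% × 52% = 5.3352% of Vantage Capital LLC.
Chain via Meridian Industries Corp. → Beacon Manufacturing Inc. → Ironwood Group plc (R1): 100% × 48% × 36% × 14% = 2.4192% of Vantage Capital LLC.
Aggregating (R3): 5.3352% + 2.4192% = 7.7544%.
7.7544% falls short of the 80% threshold by 72.2456 percentage points.

72.2456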